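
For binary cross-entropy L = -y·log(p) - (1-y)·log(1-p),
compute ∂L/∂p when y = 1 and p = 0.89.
∂L/∂p = -1.124

∂L/∂p = -y/p + (1-y)/(1-p) = -1/0.89 + 0 = -1.124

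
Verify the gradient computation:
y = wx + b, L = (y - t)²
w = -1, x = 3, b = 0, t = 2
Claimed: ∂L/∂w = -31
Incorrect

y = (-1)(3) + 0 = -3
∂L/∂y = 2(y - t) = 2(-3 - 2) = -10
∂y/∂w = x = 3
∂L/∂w = -10 × 3 = -30

Claimed value: -31
Incorrect: The correct gradient is -30.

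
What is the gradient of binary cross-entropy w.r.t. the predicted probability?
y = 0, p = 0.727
∂L/∂p = 3.663

∂L/∂p = -y/p + (1-y)/(1-p) = 0 + 1/0.273 = 3.663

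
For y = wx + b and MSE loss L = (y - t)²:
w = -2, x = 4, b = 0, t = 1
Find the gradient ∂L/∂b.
∂L/∂b = -18

y = wx + b = (-2)(4) + 0 = -8
∂L/∂y = 2(y - t) = 2(-8 - 1) = -18
∂y/∂b = 1
∂L/∂b = ∂L/∂y · ∂y/∂b = -18 × 1 = -18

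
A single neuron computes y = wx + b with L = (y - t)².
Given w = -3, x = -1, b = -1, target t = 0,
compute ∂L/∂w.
∂L/∂w = -4

y = wx + b = (-3)(-1) + -1 = 2
∂L/∂y = 2(y - t) = 2(2 - 0) = 4
∂y/∂w = x = -1
∂L/∂w = ∂L/∂y · ∂y/∂w = 4 × -1 = -4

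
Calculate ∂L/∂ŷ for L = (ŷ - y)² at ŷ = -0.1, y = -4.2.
∂L/∂ŷ = 8.2

∂L/∂ŷ = 2(ŷ - y) = 2(-0.1 - -4.2) = 2(4.1) = 8.2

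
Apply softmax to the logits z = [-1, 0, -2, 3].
p = [0.017, 0.0463, 0.0063, 0.9304]

exp(z) = [0.3679, 1, 0.1353, 20.09]
Sum = 21.59
p = [0.017, 0.0463, 0.0063, 0.9304]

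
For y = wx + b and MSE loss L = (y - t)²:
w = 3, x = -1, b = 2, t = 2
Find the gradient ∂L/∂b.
∂L/∂b = -6

y = wx + b = (3)(-1) + 2 = -1
∂L/∂y = 2(y - t) = 2(-1 - 2) = -6
∂y/∂b = 1
∂L/∂b = ∂L/∂y · ∂y/∂b = -6 × 1 = -6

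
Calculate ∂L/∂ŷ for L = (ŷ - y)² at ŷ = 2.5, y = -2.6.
∂L/∂ŷ = 10.2

∂L/∂ŷ = 2(ŷ - y) = 2(2.5 - -2.6) = 2(5.1) = 10.2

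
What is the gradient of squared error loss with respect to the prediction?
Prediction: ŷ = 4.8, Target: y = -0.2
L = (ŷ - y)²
∂L/∂ŷ = 10.0

∂L/∂ŷ = 2(ŷ - y) = 2(4.8 - -0.2) = 2(5.0) = 10.0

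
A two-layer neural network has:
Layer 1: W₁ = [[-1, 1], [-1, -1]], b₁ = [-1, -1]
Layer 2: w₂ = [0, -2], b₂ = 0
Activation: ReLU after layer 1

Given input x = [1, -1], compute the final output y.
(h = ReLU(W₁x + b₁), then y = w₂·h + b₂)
y = 0

Layer 1 pre-activation: z₁ = [-3, -1]
After ReLU: h = [0, 0]
Layer 2 output: y = 0×0 + -2×0 + 0 = 0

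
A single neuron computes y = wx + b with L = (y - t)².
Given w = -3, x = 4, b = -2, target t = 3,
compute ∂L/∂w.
∂L/∂w = -136

y = wx + b = (-3)(4) + -2 = -14
∂L/∂y = 2(y - t) = 2(-14 - 3) = -34
∂y/∂w = x = 4
∂L/∂w = ∂L/∂y · ∂y/∂w = -34 × 4 = -136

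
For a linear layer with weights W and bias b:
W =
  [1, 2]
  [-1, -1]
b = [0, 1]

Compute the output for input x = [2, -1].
y = [0, 0]

Wx = [1×2 + 2×-1, -1×2 + -1×-1]
   = [0, -1]
y = Wx + b = [0 + 0, -1 + 1] = [0, 0]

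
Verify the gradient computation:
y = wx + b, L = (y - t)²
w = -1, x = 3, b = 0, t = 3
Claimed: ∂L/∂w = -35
Incorrect

y = (-1)(3) + 0 = -3
∂L/∂y = 2(y - t) = 2(-3 - 3) = -12
∂y/∂w = x = 3
∂L/∂w = -12 × 3 = -36

Claimed value: -35
Incorrect: The correct gradient is -36.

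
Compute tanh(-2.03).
-0.9661

tanh(-2.03) = (e^(-2.03) - e^(2.03))/(e^(-2.03) + e^(2.03)) = -0.9661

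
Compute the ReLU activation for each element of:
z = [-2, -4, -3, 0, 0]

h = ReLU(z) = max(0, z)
h = [0, 0, 0, 0, 0]

ReLU applied element-wise: max(0,-2)=0, max(0,-4)=0, max(0,-3)=0, max(0,0)=0, max(0,0)=0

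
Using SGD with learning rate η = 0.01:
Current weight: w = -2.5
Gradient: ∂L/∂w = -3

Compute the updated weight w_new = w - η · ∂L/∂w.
w_new = -2.47

w_new = w - η·∂L/∂w = -2.5 - 0.01×(-3) = -2.5 - (-0.03) = -2.47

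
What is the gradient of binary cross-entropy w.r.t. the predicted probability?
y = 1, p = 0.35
∂L/∂p = -2.857

∂L/∂p = -y/p + (1-y)/(1-p) = -1/0.35 + 0 = -2.857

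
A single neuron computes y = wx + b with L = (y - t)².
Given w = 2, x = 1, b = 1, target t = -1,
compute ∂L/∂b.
∂L/∂b = 8

y = wx + b = (2)(1) + 1 = 3
∂L/∂y = 2(y - t) = 2(3 - -1) = 8
∂y/∂b = 1
∂L/∂b = ∂L/∂y · ∂y/∂b = 8 × 1 = 8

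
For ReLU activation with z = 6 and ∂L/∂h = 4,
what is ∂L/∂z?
∂L/∂z = 4

h = ReLU(6) = 6
Since z > 0: ∂h/∂z = 1
∂L/∂z = ∂L/∂h · ∂h/∂z = 4 × 1 = 4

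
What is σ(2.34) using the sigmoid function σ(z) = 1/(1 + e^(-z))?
0.9121

sigmoid(2.34) = 1/(1 + e^(-2.34)) = 1/(1 + 0.09633) = 0.9121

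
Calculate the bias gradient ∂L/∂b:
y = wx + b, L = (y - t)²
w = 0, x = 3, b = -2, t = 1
∂L/∂b = -6

y = wx + b = (0)(3) + -2 = -2
∂L/∂y = 2(y - t) = 2(-2 - 1) = -6
∂y/∂b = 1
∂L/∂b = ∂L/∂y · ∂y/∂b = -6 × 1 = -6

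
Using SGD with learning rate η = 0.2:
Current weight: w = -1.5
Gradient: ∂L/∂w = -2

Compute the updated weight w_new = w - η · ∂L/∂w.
w_new = -1.1

w_new = w - η·∂L/∂w = -1.5 - 0.2×(-2) = -1.5 - (-0.4) = -1.1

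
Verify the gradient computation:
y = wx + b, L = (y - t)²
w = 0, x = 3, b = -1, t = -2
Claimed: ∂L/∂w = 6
Correct

y = (0)(3) + -1 = -1
∂L/∂y = 2(y - t) = 2(-1 - -2) = 2
∂y/∂w = x = 3
∂L/∂w = 2 × 3 = 6

Claimed value: 6
Correct: The correct gradient is 6.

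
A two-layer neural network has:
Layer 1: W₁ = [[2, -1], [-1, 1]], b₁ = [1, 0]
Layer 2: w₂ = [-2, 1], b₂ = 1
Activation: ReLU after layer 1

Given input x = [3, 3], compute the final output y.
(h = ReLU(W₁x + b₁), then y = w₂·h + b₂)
y = -7

Layer 1 pre-activation: z₁ = [4, 0]
After ReLU: h = [4, 0]
Layer 2 output: y = -2×4 + 1×0 + 1 = -7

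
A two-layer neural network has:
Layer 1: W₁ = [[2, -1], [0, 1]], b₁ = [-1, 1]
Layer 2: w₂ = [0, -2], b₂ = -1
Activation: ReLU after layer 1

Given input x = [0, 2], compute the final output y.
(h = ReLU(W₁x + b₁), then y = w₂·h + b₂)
y = -7

Layer 1 pre-activation: z₁ = [-3, 3]
After ReLU: h = [0, 3]
Layer 2 output: y = 0×0 + -2×3 + -1 = -7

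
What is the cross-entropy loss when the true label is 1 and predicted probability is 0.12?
L = 2.12

L = -1·log(0.12) - 0·log(0.88) = -log(0.12) = 2.12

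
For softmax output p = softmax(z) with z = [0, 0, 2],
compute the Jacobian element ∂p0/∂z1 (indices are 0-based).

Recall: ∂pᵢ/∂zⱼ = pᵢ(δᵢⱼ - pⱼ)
∂p0/∂z1 = -0.01134

p = softmax(z) = [0.1065, 0.1065, 0.787]
p0 = 0.1065, p1 = 0.1065

∂p0/∂z1 = -p0 × p1 = -0.1065 × 0.1065 = -0.01134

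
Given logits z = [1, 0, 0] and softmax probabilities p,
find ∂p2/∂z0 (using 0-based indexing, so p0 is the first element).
∂p2/∂z0 = -0.1221

p = softmax(z) = [0.5761, 0.2119, 0.2119]
p2 = 0.2119, p0 = 0.5761

∂p2/∂z0 = -p2 × p0 = -0.2119 × 0.5761 = -0.1221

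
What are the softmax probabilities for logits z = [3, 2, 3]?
p = [0.4223, 0.1554, 0.4223]

exp(z) = [20.09, 7.389, 20.09]
Sum = 47.56
p = [0.4223, 0.1554, 0.4223]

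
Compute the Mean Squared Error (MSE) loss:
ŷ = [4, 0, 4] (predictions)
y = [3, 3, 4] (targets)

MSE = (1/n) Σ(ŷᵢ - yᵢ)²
MSE = 3.333

MSE = (1/3)((4-3)² + (0-3)² + (4-4)²) = (1/3)(1 + 9 + 0) = 3.333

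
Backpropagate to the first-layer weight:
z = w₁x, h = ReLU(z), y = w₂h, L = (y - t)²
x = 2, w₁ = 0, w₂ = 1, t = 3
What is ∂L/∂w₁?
∂L/∂w₁ = 0

Forward pass:
z = w₁x = 0×2 = 0
h = ReLU(0) = 0
y = w₂h = 1×0 = 0

Backward pass:
∂L/∂y = 2(y - t) = 2(0 - 3) = -6
∂y/∂h = w₂ = 1
∂h/∂z = 0 (ReLU derivative)
∂z/∂w₁ = x = 2

∂L/∂w₁ = -6 × 1 × 0 × 2 = 0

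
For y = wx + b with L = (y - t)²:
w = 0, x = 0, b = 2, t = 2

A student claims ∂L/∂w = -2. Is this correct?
Incorrect

y = (0)(0) + 2 = 2
∂L/∂y = 2(y - t) = 2(2 - 2) = 0
∂y/∂w = x = 0
∂L/∂w = 0 × 0 = 0

Claimed value: -2
Incorrect: The correct gradient is 0.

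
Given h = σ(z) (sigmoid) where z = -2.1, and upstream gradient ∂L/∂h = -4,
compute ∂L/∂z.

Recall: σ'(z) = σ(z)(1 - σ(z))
∂L/∂z = -0.3888

σ(-2.1) = 0.1091
σ'(-2.1) = σ(-2.1)(1 - σ(-2.1)) = 0.1091 × 0.8909 = 0.09719
∂L/∂z = ∂L/∂h · σ'(z) = -4 × 0.09719 = -0.3888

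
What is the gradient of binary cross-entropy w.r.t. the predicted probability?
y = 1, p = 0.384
∂L/∂p = -2.604

∂L/∂p = -y/p + (1-y)/(1-p) = -1/0.384 + 0 = -2.604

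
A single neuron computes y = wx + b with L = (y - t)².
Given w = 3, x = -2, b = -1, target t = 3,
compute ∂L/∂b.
∂L/∂b = -20

y = wx + b = (3)(-2) + -1 = -7
∂L/∂y = 2(y - t) = 2(-7 - 3) = -20
∂y/∂b = 1
∂L/∂b = ∂L/∂y · ∂y/∂b = -20 × 1 = -20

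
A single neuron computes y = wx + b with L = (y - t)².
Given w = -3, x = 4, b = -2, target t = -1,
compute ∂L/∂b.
∂L/∂b = -26

y = wx + b = (-3)(4) + -2 = -14
∂L/∂y = 2(y - t) = 2(-14 - -1) = -26
∂y/∂b = 1
∂L/∂b = ∂L/∂y · ∂y/∂b = -26 × 1 = -26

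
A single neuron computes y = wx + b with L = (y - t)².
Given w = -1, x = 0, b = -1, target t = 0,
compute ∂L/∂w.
∂L/∂w = 0

y = wx + b = (-1)(0) + -1 = -1
∂L/∂y = 2(y - t) = 2(-1 - 0) = -2
∂y/∂w = x = 0
∂L/∂w = ∂L/∂y · ∂y/∂w = -2 × 0 = 0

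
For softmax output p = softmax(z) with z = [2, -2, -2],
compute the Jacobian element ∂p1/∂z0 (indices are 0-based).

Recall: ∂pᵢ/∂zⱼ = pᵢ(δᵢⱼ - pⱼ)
∂p1/∂z0 = -0.01704

p = softmax(z) = [0.9647, 0.01767, 0.01767]
p1 = 0.01767, p0 = 0.9647

∂p1/∂z0 = -p1 × p0 = -0.01767 × 0.9647 = -0.01704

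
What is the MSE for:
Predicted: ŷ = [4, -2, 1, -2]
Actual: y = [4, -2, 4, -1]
MSE = 2.5

MSE = (1/4)((4-4)² + (-2--2)² + (1-4)² + (-2--1)²) = (1/4)(0 + 0 + 9 + 1) = 2.5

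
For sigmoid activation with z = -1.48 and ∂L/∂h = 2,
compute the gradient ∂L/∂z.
∂L/∂z = 0.3021

σ(-1.48) = 0.1854
σ'(-1.48) = σ(-1.48)(1 - σ(-1.48)) = 0.1854 × 0.8146 = 0.151
∂L/∂z = ∂L/∂h · σ'(z) = 2 × 0.151 = 0.3021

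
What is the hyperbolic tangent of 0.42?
0.3969

tanh(0.42) = (e^(0.42) - e^(-0.42))/(e^(0.42) + e^(-0.42)) = 0.3969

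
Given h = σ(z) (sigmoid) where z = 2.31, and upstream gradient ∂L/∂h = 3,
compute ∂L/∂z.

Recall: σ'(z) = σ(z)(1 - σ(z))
∂L/∂z = 0.2464

σ(2.31) = 0.9097
σ'(2.31) = σ(2.31)(1 - σ(2.31)) = 0.9097 × 0.0903 = 0.08214
∂L/∂z = ∂L/∂h · σ'(z) = 3 × 0.08214 = 0.2464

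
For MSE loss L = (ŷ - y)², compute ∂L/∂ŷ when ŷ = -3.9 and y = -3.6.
∂L/∂ŷ = -0.6

∂L/∂ŷ = 2(ŷ - y) = 2(-3.9 - -3.6) = 2(-0.3) = -0.6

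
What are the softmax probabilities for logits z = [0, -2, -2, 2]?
p = [0.1155, 0.0156, 0.0156, 0.8533]

exp(z) = [1, 0.1353, 0.1353, 7.389]
Sum = 8.66
p = [0.1155, 0.0156, 0.0156, 0.8533]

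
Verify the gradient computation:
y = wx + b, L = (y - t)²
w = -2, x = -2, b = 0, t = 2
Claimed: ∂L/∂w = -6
Incorrect

y = (-2)(-2) + 0 = 4
∂L/∂y = 2(y - t) = 2(4 - 2) = 4
∂y/∂w = x = -2
∂L/∂w = 4 × -2 = -8

Claimed value: -6
Incorrect: The correct gradient is -8.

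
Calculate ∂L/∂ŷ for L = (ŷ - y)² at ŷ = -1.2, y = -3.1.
∂L/∂ŷ = 3.8

∂L/∂ŷ = 2(ŷ - y) = 2(-1.2 - -3.1) = 2(1.9) = 3.8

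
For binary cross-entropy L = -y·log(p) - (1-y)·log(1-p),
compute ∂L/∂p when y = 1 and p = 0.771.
∂L/∂p = -1.297

∂L/∂p = -y/p + (1-y)/(1-p) = -1/0.771 + 0 = -1.297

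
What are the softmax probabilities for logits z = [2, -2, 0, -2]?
p = [0.8533, 0.0156, 0.1155, 0.0156]

exp(z) = [7.389, 0.1353, 1, 0.1353]
Sum = 8.66
p = [0.8533, 0.0156, 0.1155, 0.0156]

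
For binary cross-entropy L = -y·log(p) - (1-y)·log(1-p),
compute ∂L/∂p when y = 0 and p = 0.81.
∂L/∂p = 5.263

∂L/∂p = -y/p + (1-y)/(1-p) = 0 + 1/0.19 = 5.263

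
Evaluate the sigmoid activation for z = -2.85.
0.05468

sigmoid(-2.85) = 1/(1 + e^(2.85)) = 1/(1 + 17.29) = 0.05468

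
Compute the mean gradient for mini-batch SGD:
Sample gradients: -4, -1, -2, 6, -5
Average gradient = -1.2

Average = (1/5)(-4 + -1 + -2 + 6 + -5) = -6/5 = -1.2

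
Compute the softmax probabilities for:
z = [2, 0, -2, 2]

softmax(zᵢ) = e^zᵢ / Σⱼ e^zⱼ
p = [0.4643, 0.0628, 0.0085, 0.4643]

exp(z) = [7.389, 1, 0.1353, 7.389]
Sum = 15.91
p = [0.4643, 0.0628, 0.0085, 0.4643]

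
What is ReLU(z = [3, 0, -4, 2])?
h = [3, 0, 0, 2]

ReLU applied element-wise: max(0,3)=3, max(0,0)=0, max(0,-4)=0, max(0,2)=2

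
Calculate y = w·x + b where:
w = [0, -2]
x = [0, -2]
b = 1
y = 5

y = (0)(0) + (-2)(-2) + 1 = 5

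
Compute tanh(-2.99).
-0.995

tanh(-2.99) = (e^(-2.99) - e^(2.99))/(e^(-2.99) + e^(2.99)) = -0.995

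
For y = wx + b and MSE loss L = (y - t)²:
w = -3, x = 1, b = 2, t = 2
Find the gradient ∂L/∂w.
∂L/∂w = -6

y = wx + b = (-3)(1) + 2 = -1
∂L/∂y = 2(y - t) = 2(-1 - 2) = -6
∂y/∂w = x = 1
∂L/∂w = ∂L/∂y · ∂y/∂w = -6 × 1 = -6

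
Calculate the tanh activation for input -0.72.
-0.6169

tanh(-0.72) = (e^(-0.72) - e^(0.72))/(e^(-0.72) + e^(0.72)) = -0.6169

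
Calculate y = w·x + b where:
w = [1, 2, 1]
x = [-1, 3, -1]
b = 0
y = 4

y = (1)(-1) + (2)(3) + (1)(-1) + 0 = 4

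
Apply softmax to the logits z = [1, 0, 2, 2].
p = [0.147, 0.0541, 0.3995, 0.3995]

exp(z) = [2.718, 1, 7.389, 7.389]
Sum = 18.5
p = [0.147, 0.0541, 0.3995, 0.3995]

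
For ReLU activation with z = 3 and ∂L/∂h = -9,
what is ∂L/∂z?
∂L/∂z = -9

h = ReLU(3) = 3
Since z > 0: ∂h/∂z = 1
∂L/∂z = ∂L/∂h · ∂h/∂z = -9 × 1 = -9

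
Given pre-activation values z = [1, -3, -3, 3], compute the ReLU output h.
h = [1, 0, 0, 3]

ReLU applied element-wise: max(0,1)=1, max(0,-3)=0, max(0,-3)=0, max(0,3)=3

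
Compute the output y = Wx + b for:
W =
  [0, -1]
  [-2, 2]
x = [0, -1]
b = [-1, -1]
y = [0, -3]

Wx = [0×0 + -1×-1, -2×0 + 2×-1]
   = [1, -2]
y = Wx + b = [1 + -1, -2 + -1] = [0, -3]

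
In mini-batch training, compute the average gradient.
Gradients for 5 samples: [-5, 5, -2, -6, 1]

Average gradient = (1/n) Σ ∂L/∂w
Average gradient = -1.4

Average = (1/5)(-5 + 5 + -2 + -6 + 1) = -7/5 = -1.4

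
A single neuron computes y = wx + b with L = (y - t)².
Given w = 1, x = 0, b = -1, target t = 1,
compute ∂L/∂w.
∂L/∂w = 0

y = wx + b = (1)(0) + -1 = -1
∂L/∂y = 2(y - t) = 2(-1 - 1) = -4
∂y/∂w = x = 0
∂L/∂w = ∂L/∂y · ∂y/∂w = -4 × 0 = 0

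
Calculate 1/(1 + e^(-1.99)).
0.8797

sigmoid(1.99) = 1/(1 + e^(-1.99)) = 1/(1 + 0.1367) = 0.8797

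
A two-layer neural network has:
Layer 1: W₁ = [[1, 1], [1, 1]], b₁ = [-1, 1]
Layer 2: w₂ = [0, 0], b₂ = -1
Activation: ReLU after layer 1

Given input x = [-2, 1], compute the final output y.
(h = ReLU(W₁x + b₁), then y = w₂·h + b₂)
y = -1

Layer 1 pre-activation: z₁ = [-2, 0]
After ReLU: h = [0, 0]
Layer 2 output: y = 0×0 + 0×0 + -1 = -1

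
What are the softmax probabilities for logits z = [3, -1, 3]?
p = [0.4955, 0.0091, 0.4955]

exp(z) = [20.09, 0.3679, 20.09]
Sum = 40.54
p = [0.4955, 0.0091, 0.4955]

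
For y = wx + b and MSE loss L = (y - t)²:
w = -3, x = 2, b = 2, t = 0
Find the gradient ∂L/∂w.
∂L/∂w = -16

y = wx + b = (-3)(2) + 2 = -4
∂L/∂y = 2(y - t) = 2(-4 - 0) = -8
∂y/∂w = x = 2
∂L/∂w = ∂L/∂y · ∂y/∂w = -8 × 2 = -16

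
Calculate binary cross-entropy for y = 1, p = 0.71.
L = 0.3425

L = -1·log(0.71) - 0·log(0.29) = -log(0.71) = 0.3425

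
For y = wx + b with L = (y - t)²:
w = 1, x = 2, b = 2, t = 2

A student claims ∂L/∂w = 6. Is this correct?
Incorrect

y = (1)(2) + 2 = 4
∂L/∂y = 2(y - t) = 2(4 - 2) = 4
∂y/∂w = x = 2
∂L/∂w = 4 × 2 = 8

Claimed value: 6
Incorrect: The correct gradient is 8.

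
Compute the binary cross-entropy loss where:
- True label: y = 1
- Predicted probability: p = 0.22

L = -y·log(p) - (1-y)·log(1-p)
L = 1.514

L = -1·log(0.22) - 0·log(0.78) = -log(0.22) = 1.514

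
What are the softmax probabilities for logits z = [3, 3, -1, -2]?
p = [0.4938, 0.4938, 0.009, 0.0033]

exp(z) = [20.09, 20.09, 0.3679, 0.1353]
Sum = 40.67
p = [0.4938, 0.4938, 0.009, 0.0033]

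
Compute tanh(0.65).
0.5717

tanh(0.65) = (e^(0.65) - e^(-0.65))/(e^(0.65) + e^(-0.65)) = 0.5717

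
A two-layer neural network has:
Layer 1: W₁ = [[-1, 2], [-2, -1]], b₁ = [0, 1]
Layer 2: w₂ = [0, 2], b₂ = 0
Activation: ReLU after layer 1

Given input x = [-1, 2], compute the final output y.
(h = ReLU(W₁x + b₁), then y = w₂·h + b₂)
y = 2

Layer 1 pre-activation: z₁ = [5, 1]
After ReLU: h = [5, 1]
Layer 2 output: y = 0×5 + 2×1 + 0 = 2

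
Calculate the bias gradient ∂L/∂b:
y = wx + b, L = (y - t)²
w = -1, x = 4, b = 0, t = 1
∂L/∂b = -10

y = wx + b = (-1)(4) + 0 = -4
∂L/∂y = 2(y - t) = 2(-4 - 1) = -10
∂y/∂b = 1
∂L/∂b = ∂L/∂y · ∂y/∂b = -10 × 1 = -10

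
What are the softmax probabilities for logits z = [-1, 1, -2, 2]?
p = [0.0347, 0.2562, 0.0128, 0.6964]

exp(z) = [0.3679, 2.718, 0.1353, 7.389]
Sum = 10.61
p = [0.0347, 0.2562, 0.0128, 0.6964]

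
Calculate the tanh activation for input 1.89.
0.9554

tanh(1.89) = (e^(1.89) - e^(-1.89))/(e^(1.89) + e^(-1.89)) = 0.9554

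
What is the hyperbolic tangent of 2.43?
0.9846

tanh(2.43) = (e^(2.43) - e^(-2.43))/(e^(2.43) + e^(-2.43)) = 0.9846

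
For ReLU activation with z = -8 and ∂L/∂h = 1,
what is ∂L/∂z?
∂L/∂z = 0

h = ReLU(-8) = 0
Since z < 0: ∂h/∂z = 0
∂L/∂z = ∂L/∂h · ∂h/∂z = 1 × 0 = 0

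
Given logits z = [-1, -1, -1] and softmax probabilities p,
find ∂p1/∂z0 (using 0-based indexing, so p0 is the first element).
∂p1/∂z0 = -0.1111

p = softmax(z) = [0.3333, 0.3333, 0.3333]
p1 = 0.3333, p0 = 0.3333

∂p1/∂z0 = -p1 × p0 = -0.3333 × 0.3333 = -0.1111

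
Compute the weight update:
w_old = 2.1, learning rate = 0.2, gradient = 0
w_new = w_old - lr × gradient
w_new = 2.1

w_new = w - η·∂L/∂w = 2.1 - 0.2×(0) = 2.1 - (0) = 2.1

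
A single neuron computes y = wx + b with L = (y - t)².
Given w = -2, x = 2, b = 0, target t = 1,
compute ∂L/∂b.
∂L/∂b = -10

y = wx + b = (-2)(2) + 0 = -4
∂L/∂y = 2(y - t) = 2(-4 - 1) = -10
∂y/∂b = 1
∂L/∂b = ∂L/∂y · ∂y/∂b = -10 × 1 = -10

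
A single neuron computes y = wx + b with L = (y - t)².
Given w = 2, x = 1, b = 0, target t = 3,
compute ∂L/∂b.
∂L/∂b = -2

y = wx + b = (2)(1) + 0 = 2
∂L/∂y = 2(y - t) = 2(2 - 3) = -2
∂y/∂b = 1
∂L/∂b = ∂L/∂y · ∂y/∂b = -2 × 1 = -2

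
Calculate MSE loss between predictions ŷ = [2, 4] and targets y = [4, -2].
MSE = 20

MSE = (1/2)((2-4)² + (4--2)²) = (1/2)(4 + 36) = 20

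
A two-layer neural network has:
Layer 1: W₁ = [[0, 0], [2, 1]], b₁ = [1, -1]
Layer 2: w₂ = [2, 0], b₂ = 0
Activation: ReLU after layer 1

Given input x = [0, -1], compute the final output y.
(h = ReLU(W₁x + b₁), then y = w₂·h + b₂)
y = 2

Layer 1 pre-activation: z₁ = [1, -2]
After ReLU: h = [1, 0]
Layer 2 output: y = 2×1 + 0×0 + 0 = 2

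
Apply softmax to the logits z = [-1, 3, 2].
p = [0.0132, 0.7214, 0.2654]

exp(z) = [0.3679, 20.09, 7.389]
Sum = 27.84
p = [0.0132, 0.7214, 0.2654]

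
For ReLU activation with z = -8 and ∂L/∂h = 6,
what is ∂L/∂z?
∂L/∂z = 0

h = ReLU(-8) = 0
Since z < 0: ∂h/∂z = 0
∂L/∂z = ∂L/∂h · ∂h/∂z = 6 × 0 = 0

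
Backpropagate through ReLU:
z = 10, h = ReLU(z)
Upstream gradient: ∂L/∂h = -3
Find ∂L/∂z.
∂L/∂z = -3

h = ReLU(10) = 10
Since z > 0: ∂h/∂z = 1
∂L/∂z = ∂L/∂h · ∂h/∂z = -3 × 1 = -3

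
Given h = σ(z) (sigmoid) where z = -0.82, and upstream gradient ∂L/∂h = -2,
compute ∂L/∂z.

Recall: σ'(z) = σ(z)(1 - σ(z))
∂L/∂z = -0.4245

σ(-0.82) = 0.3058
σ'(-0.82) = σ(-0.82)(1 - σ(-0.82)) = 0.3058 × 0.6942 = 0.2123
∂L/∂z = ∂L/∂h · σ'(z) = -2 × 0.2123 = -0.4245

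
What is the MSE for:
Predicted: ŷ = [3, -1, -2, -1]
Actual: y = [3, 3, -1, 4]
MSE = 10.5

MSE = (1/4)((3-3)² + (-1-3)² + (-2--1)² + (-1-4)²) = (1/4)(0 + 16 + 1 + 25) = 10.5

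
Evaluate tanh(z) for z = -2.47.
-0.9858

tanh(-2.47) = (e^(-2.47) - e^(2.47))/(e^(-2.47) + e^(2.47)) = -0.9858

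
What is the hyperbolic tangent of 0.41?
0.3885

tanh(0.41) = (e^(0.41) - e^(-0.41))/(e^(0.41) + e^(-0.41)) = 0.3885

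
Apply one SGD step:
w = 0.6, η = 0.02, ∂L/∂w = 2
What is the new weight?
w_new = 0.56

w_new = w - η·∂L/∂w = 0.6 - 0.02×(2) = 0.6 - (0.04) = 0.56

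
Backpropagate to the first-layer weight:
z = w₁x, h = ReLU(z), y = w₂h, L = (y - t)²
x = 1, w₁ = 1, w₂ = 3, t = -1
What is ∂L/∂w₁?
∂L/∂w₁ = 24

Forward pass:
z = w₁x = 1×1 = 1
h = ReLU(1) = 1
y = w₂h = 3×1 = 3

Backward pass:
∂L/∂y = 2(y - t) = 2(3 - -1) = 8
∂y/∂h = w₂ = 3
∂h/∂z = 1 (ReLU derivative)
∂z/∂w₁ = x = 1

∂L/∂w₁ = 8 × 3 × 1 × 1 = 24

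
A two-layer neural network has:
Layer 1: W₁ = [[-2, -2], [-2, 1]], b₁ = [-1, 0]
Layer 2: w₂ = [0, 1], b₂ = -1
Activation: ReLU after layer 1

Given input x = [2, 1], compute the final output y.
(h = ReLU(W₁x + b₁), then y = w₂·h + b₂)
y = -1

Layer 1 pre-activation: z₁ = [-7, -3]
After ReLU: h = [0, 0]
Layer 2 output: y = 0×0 + 1×0 + -1 = -1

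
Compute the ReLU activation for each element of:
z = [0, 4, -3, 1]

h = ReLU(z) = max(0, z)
h = [0, 4, 0, 1]

ReLU applied element-wise: max(0,0)=0, max(0,4)=4, max(0,-3)=0, max(0,1)=1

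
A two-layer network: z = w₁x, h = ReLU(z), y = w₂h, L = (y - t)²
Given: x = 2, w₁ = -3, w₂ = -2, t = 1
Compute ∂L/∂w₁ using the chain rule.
∂L/∂w₁ = 0

Forward pass:
z = w₁x = -3×2 = -6
h = ReLU(-6) = 0
y = w₂h = -2×0 = 0

Backward pass:
∂L/∂y = 2(y - t) = 2(0 - 1) = -2
∂y/∂h = w₂ = -2
∂h/∂z = 0 (ReLU derivative)
∂z/∂w₁ = x = 2

∂L/∂w₁ = -2 × -2 × 0 × 2 = 0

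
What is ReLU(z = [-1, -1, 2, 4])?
h = [0, 0, 2, 4]

ReLU applied element-wise: max(0,-1)=0, max(0,-1)=0, max(0,2)=2, max(0,4)=4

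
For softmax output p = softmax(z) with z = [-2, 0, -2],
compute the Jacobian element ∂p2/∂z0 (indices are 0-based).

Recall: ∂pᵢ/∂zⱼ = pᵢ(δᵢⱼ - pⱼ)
∂p2/∂z0 = -0.01134

p = softmax(z) = [0.1065, 0.787, 0.1065]
p2 = 0.1065, p0 = 0.1065

∂p2/∂z0 = -p2 × p0 = -0.1065 × 0.1065 = -0.01134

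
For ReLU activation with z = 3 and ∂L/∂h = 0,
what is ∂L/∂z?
∂L/∂z = 0

h = ReLU(3) = 3
Since z > 0: ∂h/∂z = 1
∂L/∂z = ∂L/∂h · ∂h/∂z = 0 × 1 = 0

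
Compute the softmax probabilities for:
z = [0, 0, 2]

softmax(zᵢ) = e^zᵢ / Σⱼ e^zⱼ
p = [0.1065, 0.1065, 0.787]

exp(z) = [1, 1, 7.389]
Sum = 9.389
p = [0.1065, 0.1065, 0.787]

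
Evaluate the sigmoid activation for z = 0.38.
0.5939

sigmoid(0.38) = 1/(1 + e^(-0.38)) = 1/(1 + 0.6839) = 0.5939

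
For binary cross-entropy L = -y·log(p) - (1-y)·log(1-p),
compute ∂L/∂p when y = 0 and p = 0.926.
∂L/∂p = 13.51

∂L/∂p = -y/p + (1-y)/(1-p) = 0 + 1/0.074 = 13.51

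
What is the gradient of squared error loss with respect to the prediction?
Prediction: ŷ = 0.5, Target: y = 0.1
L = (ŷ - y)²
∂L/∂ŷ = 0.8

∂L/∂ŷ = 2(ŷ - y) = 2(0.5 - 0.1) = 2(0.4) = 0.8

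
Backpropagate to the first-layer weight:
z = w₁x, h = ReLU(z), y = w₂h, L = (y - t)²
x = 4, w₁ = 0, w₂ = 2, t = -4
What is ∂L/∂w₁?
∂L/∂w₁ = 0

Forward pass:
z = w₁x = 0×4 = 0
h = ReLU(0) = 0
y = w₂h = 2×0 = 0

Backward pass:
∂L/∂y = 2(y - t) = 2(0 - -4) = 8
∂y/∂h = w₂ = 2
∂h/∂z = 0 (ReLU derivative)
∂z/∂w₁ = x = 4

∂L/∂w₁ = 8 × 2 × 0 × 4 = 0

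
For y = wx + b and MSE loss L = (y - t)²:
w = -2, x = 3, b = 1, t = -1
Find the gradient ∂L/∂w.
∂L/∂w = -24

y = wx + b = (-2)(3) + 1 = -5
∂L/∂y = 2(y - t) = 2(-5 - -1) = -8
∂y/∂w = x = 3
∂L/∂w = ∂L/∂y · ∂y/∂w = -8 × 3 = -24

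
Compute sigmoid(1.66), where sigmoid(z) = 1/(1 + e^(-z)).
0.8402

sigmoid(1.66) = 1/(1 + e^(-1.66)) = 1/(1 + 0.1901) = 0.8402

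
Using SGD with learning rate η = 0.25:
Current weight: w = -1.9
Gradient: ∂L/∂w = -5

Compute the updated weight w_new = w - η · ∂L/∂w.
w_new = -0.65

w_new = w - η·∂L/∂w = -1.9 - 0.25×(-5) = -1.9 - (-1.25) = -0.65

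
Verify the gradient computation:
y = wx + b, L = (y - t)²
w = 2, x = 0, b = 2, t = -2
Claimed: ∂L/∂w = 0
Correct

y = (2)(0) + 2 = 2
∂L/∂y = 2(y - t) = 2(2 - -2) = 8
∂y/∂w = x = 0
∂L/∂w = 8 × 0 = 0

Claimed value: 0
Correct: The correct gradient is 0.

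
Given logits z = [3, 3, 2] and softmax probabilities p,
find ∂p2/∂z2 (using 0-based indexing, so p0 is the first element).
∂p2/∂z2 = 0.1312

p = softmax(z) = [0.4223, 0.4223, 0.1554]
p2 = 0.1554

∂p2/∂z2 = p2(1 - p2) = 0.1554 × (1 - 0.1554) = 0.1312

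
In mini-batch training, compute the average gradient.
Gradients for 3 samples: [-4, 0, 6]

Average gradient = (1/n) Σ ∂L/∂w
Average gradient = 0.6667

Average = (1/3)(-4 + 0 + 6) = 2/3 = 0.6667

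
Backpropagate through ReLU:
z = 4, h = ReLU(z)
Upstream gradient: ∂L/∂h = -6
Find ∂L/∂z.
∂L/∂z = -6

h = ReLU(4) = 4
Since z > 0: ∂h/∂z = 1
∂L/∂z = ∂L/∂h · ∂h/∂z = -6 × 1 = -6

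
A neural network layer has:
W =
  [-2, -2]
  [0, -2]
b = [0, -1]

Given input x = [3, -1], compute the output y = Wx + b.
y = [-4, 1]

Wx = [-2×3 + -2×-1, 0×3 + -2×-1]
   = [-4, 2]
y = Wx + b = [-4 + 0, 2 + -1] = [-4, 1]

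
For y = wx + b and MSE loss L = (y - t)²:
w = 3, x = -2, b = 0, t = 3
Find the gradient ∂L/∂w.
∂L/∂w = 36

y = wx + b = (3)(-2) + 0 = -6
∂L/∂y = 2(y - t) = 2(-6 - 3) = -18
∂y/∂w = x = -2
∂L/∂w = ∂L/∂y · ∂y/∂w = -18 × -2 = 36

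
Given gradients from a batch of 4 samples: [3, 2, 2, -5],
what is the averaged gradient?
Average gradient = 0.5

Average = (1/4)(3 + 2 + 2 + -5) = 2/4 = 0.5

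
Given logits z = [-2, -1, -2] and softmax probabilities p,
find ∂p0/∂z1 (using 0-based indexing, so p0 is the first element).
∂p0/∂z1 = -0.1221

p = softmax(z) = [0.2119, 0.5761, 0.2119]
p0 = 0.2119, p1 = 0.5761

∂p0/∂z1 = -p0 × p1 = -0.2119 × 0.5761 = -0.1221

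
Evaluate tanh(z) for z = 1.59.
0.9201

tanh(1.59) = (e^(1.59) - e^(-1.59))/(e^(1.59) + e^(-1.59)) = 0.9201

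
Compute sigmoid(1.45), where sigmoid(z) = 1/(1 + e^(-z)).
0.81

sigmoid(1.45) = 1/(1 + e^(-1.45)) = 1/(1 + 0.2346) = 0.81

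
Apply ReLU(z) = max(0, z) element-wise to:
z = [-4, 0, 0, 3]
h = [0, 0, 0, 3]

ReLU applied element-wise: max(0,-4)=0, max(0,0)=0, max(0,0)=0, max(0,3)=3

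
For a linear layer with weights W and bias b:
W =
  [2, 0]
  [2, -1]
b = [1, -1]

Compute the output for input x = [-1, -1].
y = [-1, -2]

Wx = [2×-1 + 0×-1, 2×-1 + -1×-1]
   = [-2, -1]
y = Wx + b = [-2 + 1, -1 + -1] = [-1, -2]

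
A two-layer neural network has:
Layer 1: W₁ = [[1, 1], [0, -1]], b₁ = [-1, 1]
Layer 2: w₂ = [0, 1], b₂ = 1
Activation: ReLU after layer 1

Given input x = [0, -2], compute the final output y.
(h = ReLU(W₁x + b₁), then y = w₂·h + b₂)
y = 4

Layer 1 pre-activation: z₁ = [-3, 3]
After ReLU: h = [0, 3]
Layer 2 output: y = 0×0 + 1×3 + 1 = 4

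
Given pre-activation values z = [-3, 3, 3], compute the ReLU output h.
h = [0, 3, 3]

ReLU applied element-wise: max(0,-3)=0, max(0,3)=3, max(0,3)=3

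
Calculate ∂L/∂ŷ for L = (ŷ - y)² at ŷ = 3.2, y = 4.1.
∂L/∂ŷ = -1.8

∂L/∂ŷ = 2(ŷ - y) = 2(3.2 - 4.1) = 2(-0.9) = -1.8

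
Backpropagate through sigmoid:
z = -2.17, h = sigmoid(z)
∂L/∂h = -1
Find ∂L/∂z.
∂L/∂z = -0.09198

σ(-2.17) = 0.1025
σ'(-2.17) = σ(-2.17)(1 - σ(-2.17)) = 0.1025 × 0.8975 = 0.09198
∂L/∂z = ∂L/∂h · σ'(z) = -1 × 0.09198 = -0.09198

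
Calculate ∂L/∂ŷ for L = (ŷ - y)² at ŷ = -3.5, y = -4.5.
∂L/∂ŷ = 2.0

∂L/∂ŷ = 2(ŷ - y) = 2(-3.5 - -4.5) = 2(1.0) = 2.0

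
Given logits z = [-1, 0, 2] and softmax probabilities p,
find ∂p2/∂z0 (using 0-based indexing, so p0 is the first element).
∂p2/∂z0 = -0.03545

p = softmax(z) = [0.04201, 0.1142, 0.8438]
p2 = 0.8438, p0 = 0.04201

∂p2/∂z0 = -p2 × p0 = -0.8438 × 0.04201 = -0.03545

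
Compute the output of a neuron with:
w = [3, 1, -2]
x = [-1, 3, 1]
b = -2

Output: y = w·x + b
y = -4

y = (3)(-1) + (1)(3) + (-2)(1) + -2 = -4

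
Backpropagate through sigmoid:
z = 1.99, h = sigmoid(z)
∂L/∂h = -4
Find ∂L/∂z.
∂L/∂z = -0.4232

σ(1.99) = 0.8797
σ'(1.99) = σ(1.99)(1 - σ(1.99)) = 0.8797 × 0.1203 = 0.1058
∂L/∂z = ∂L/∂h · σ'(z) = -4 × 0.1058 = -0.4232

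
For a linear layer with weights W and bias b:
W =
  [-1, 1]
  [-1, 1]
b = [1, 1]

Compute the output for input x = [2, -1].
y = [-2, -2]

Wx = [-1×2 + 1×-1, -1×2 + 1×-1]
   = [-3, -3]
y = Wx + b = [-3 + 1, -3 + 1] = [-2, -2]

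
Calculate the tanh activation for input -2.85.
-0.9933

tanh(-2.85) = (e^(-2.85) - e^(2.85))/(e^(-2.85) + e^(2.85)) = -0.9933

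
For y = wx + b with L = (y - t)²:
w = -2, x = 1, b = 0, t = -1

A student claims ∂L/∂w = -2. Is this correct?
Correct

y = (-2)(1) + 0 = -2
∂L/∂y = 2(y - t) = 2(-2 - -1) = -2
∂y/∂w = x = 1
∂L/∂w = -2 × 1 = -2

Claimed value: -2
Correct: The correct gradient is -2.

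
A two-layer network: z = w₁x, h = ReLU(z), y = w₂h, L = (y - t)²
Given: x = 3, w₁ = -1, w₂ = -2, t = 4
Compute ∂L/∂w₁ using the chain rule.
∂L/∂w₁ = 0

Forward pass:
z = w₁x = -1×3 = -3
h = ReLU(-3) = 0
y = w₂h = -2×0 = 0

Backward pass:
∂L/∂y = 2(y - t) = 2(0 - 4) = -8
∂y/∂h = w₂ = -2
∂h/∂z = 0 (ReLU derivative)
∂z/∂w₁ = x = 3

∂L/∂w₁ = -8 × -2 × 0 × 3 = 0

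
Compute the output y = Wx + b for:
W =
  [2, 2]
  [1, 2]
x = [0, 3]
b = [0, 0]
y = [6, 6]

Wx = [2×0 + 2×3, 1×0 + 2×3]
   = [6, 6]
y = Wx + b = [6 + 0, 6 + 0] = [6, 6]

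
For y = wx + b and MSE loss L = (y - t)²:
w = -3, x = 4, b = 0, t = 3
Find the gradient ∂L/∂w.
∂L/∂w = -120

y = wx + b = (-3)(4) + 0 = -12
∂L/∂y = 2(y - t) = 2(-12 - 3) = -30
∂y/∂w = x = 4
∂L/∂w = ∂L/∂y · ∂y/∂w = -30 × 4 = -120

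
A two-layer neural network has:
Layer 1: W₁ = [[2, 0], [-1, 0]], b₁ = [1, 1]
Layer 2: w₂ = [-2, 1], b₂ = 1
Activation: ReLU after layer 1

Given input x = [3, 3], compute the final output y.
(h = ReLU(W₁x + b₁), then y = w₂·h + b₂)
y = -13

Layer 1 pre-activation: z₁ = [7, -2]
After ReLU: h = [7, 0]
Layer 2 output: y = -2×7 + 1×0 + 1 = -13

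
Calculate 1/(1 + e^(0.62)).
0.3498

sigmoid(-0.62) = 1/(1 + e^(0.62)) = 1/(1 + 1.859) = 0.3498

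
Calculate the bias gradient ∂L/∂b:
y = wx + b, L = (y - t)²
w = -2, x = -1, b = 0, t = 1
∂L/∂b = 2

y = wx + b = (-2)(-1) + 0 = 2
∂L/∂y = 2(y - t) = 2(2 - 1) = 2
∂y/∂b = 1
∂L/∂b = ∂L/∂y · ∂y/∂b = 2 × 1 = 2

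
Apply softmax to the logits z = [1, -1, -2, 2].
p = [0.2562, 0.0347, 0.0128, 0.6964]

exp(z) = [2.718, 0.3679, 0.1353, 7.389]
Sum = 10.61
p = [0.2562, 0.0347, 0.0128, 0.6964]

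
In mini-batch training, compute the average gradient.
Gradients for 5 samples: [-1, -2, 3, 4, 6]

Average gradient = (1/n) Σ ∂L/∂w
Average gradient = 2

Average = (1/5)(-1 + -2 + 3 + 4 + 6) = 10/5 = 2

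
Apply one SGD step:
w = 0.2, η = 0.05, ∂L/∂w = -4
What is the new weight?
w_new = 0.4

w_new = w - η·∂L/∂w = 0.2 - 0.05×(-4) = 0.2 - (-0.2) = 0.4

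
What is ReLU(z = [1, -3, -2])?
h = [1, 0, 0]

ReLU applied element-wise: max(0,1)=1, max(0,-3)=0, max(0,-2)=0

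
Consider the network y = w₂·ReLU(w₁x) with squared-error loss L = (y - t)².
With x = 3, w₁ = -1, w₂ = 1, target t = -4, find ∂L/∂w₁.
∂L/∂w₁ = 0

Forward pass:
z = w₁x = -1×3 = -3
h = ReLU(-3) = 0
y = w₂h = 1×0 = 0

Backward pass:
∂L/∂y = 2(y - t) = 2(0 - -4) = 8
∂y/∂h = w₂ = 1
∂h/∂z = 0 (ReLU derivative)
∂z/∂w₁ = x = 3

∂L/∂w₁ = 8 × 1 × 0 × 3 = 0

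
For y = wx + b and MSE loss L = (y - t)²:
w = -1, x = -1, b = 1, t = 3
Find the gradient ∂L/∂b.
∂L/∂b = -2

y = wx + b = (-1)(-1) + 1 = 2
∂L/∂y = 2(y - t) = 2(2 - 3) = -2
∂y/∂b = 1
∂L/∂b = ∂L/∂y · ∂y/∂b = -2 × 1 = -2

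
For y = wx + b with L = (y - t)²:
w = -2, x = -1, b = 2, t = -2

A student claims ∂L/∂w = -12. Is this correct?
Correct

y = (-2)(-1) + 2 = 4
∂L/∂y = 2(y - t) = 2(4 - -2) = 12
∂y/∂w = x = -1
∂L/∂w = 12 × -1 = -12

Claimed value: -12
Correct: The correct gradient is -12.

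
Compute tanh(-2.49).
-0.9863

tanh(-2.49) = (e^(-2.49) - e^(2.49))/(e^(-2.49) + e^(2.49)) = -0.9863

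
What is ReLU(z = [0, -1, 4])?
h = [0, 0, 4]

ReLU applied element-wise: max(0,0)=0, max(0,-1)=0, max(0,4)=4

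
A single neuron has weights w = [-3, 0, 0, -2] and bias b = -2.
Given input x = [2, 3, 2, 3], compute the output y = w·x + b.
y = -14

y = (-3)(2) + (0)(3) + (0)(2) + (-2)(3) + -2 = -14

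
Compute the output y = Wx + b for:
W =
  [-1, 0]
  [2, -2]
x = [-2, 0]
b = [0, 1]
y = [2, -3]

Wx = [-1×-2 + 0×0, 2×-2 + -2×0]
   = [2, -4]
y = Wx + b = [2 + 0, -4 + 1] = [2, -3]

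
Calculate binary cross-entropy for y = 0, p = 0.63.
L = 0.9943

L = -0·log(0.63) - 1·log(0.37) = -log(0.37) = 0.9943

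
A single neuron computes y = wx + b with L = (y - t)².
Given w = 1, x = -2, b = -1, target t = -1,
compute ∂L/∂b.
∂L/∂b = -4

y = wx + b = (1)(-2) + -1 = -3
∂L/∂y = 2(y - t) = 2(-3 - -1) = -4
∂y/∂b = 1
∂L/∂b = ∂L/∂y · ∂y/∂b = -4 × 1 = -4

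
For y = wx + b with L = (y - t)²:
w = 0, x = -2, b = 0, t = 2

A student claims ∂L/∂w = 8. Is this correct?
Correct

y = (0)(-2) + 0 = 0
∂L/∂y = 2(y - t) = 2(0 - 2) = -4
∂y/∂w = x = -2
∂L/∂w = -4 × -2 = 8

Claimed value: 8
Correct: The correct gradient is 8.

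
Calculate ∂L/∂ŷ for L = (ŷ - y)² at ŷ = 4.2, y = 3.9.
∂L/∂ŷ = 0.6

∂L/∂ŷ = 2(ŷ - y) = 2(4.2 - 3.9) = 2(0.3) = 0.6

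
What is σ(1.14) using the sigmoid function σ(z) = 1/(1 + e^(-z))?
0.7577

sigmoid(1.14) = 1/(1 + e^(-1.14)) = 1/(1 + 0.3198) = 0.7577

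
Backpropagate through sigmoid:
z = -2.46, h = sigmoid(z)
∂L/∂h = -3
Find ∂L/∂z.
∂L/∂z = -0.2175

σ(-2.46) = 0.07871
σ'(-2.46) = σ(-2.46)(1 - σ(-2.46)) = 0.07871 × 0.9213 = 0.07252
∂L/∂z = ∂L/∂h · σ'(z) = -3 × 0.07252 = -0.2175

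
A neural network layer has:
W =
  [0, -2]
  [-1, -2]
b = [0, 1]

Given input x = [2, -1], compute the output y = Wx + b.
y = [2, 1]

Wx = [0×2 + -2×-1, -1×2 + -2×-1]
   = [2, 0]
y = Wx + b = [2 + 0, 0 + 1] = [2, 1]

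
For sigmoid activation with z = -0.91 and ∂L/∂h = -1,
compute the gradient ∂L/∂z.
∂L/∂z = -0.2046

σ(-0.91) = 0.287
σ'(-0.91) = σ(-0.91)(1 - σ(-0.91)) = 0.287 × 0.713 = 0.2046
∂L/∂z = ∂L/∂h · σ'(z) = -1 × 0.2046 = -0.2046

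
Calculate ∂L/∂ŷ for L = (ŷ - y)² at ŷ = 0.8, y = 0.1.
∂L/∂ŷ = 1.4

∂L/∂ŷ = 2(ŷ - y) = 2(0.8 - 0.1) = 2(0.7) = 1.4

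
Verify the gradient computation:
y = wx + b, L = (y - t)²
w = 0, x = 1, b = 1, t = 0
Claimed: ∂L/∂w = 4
Incorrect

y = (0)(1) + 1 = 1
∂L/∂y = 2(y - t) = 2(1 - 0) = 2
∂y/∂w = x = 1
∂L/∂w = 2 × 1 = 2

Claimed value: 4
Incorrect: The correct gradient is 2.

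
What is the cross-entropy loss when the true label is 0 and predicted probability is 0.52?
L = 0.734

L = -0·log(0.52) - 1·log(0.48) = -log(0.48) = 0.734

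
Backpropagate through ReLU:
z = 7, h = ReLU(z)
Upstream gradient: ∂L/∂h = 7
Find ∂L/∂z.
∂L/∂z = 7

h = ReLU(7) = 7
Since z > 0: ∂h/∂z = 1
∂L/∂z = ∂L/∂h · ∂h/∂z = 7 × 1 = 7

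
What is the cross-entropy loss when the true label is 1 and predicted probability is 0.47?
L = 0.755

L = -1·log(0.47) - 0·log(0.53) = -log(0.47) = 0.755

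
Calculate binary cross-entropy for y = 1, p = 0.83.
L = 0.1863

L = -1·log(0.83) - 0·log(0.17) = -log(0.83) = 0.1863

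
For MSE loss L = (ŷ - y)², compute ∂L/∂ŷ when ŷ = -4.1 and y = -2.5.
∂L/∂ŷ = -3.2

∂L/∂ŷ = 2(ŷ - y) = 2(-4.1 - -2.5) = 2(-1.6) = -3.2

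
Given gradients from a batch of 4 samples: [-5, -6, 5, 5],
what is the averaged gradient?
Average gradient = -0.25

Average = (1/4)(-5 + -6 + 5 + 5) = -1/4 = -0.25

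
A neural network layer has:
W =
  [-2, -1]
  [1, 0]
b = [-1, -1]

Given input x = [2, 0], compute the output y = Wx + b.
y = [-5, 1]

Wx = [-2×2 + -1×0, 1×2 + 0×0]
   = [-4, 2]
y = Wx + b = [-4 + -1, 2 + -1] = [-5, 1]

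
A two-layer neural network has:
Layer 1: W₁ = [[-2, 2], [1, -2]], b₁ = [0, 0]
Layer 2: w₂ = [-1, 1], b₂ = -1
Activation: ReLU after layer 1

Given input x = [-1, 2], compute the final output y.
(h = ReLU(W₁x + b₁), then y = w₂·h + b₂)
y = -7

Layer 1 pre-activation: z₁ = [6, -5]
After ReLU: h = [6, 0]
Layer 2 output: y = -1×6 + 1×0 + -1 = -7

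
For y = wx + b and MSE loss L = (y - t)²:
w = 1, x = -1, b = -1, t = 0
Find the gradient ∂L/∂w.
∂L/∂w = 4

y = wx + b = (1)(-1) + -1 = -2
∂L/∂y = 2(y - t) = 2(-2 - 0) = -4
∂y/∂w = x = -1
∂L/∂w = ∂L/∂y · ∂y/∂w = -4 × -1 = 4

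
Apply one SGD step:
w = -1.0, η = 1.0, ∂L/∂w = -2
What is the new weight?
w_new = 1

w_new = w - η·∂L/∂w = -1.0 - 1.0×(-2) = -1.0 - (-2) = 1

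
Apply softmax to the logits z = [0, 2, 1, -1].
p = [0.0871, 0.6439, 0.2369, 0.0321]

exp(z) = [1, 7.389, 2.718, 0.3679]
Sum = 11.48
p = [0.0871, 0.6439, 0.2369, 0.0321]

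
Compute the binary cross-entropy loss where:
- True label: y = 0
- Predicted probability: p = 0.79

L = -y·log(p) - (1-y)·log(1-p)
L = 1.561

L = -0·log(0.79) - 1·log(0.21) = -log(0.21) = 1.561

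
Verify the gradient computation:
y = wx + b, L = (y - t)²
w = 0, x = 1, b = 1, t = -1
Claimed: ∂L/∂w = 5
Incorrect

y = (0)(1) + 1 = 1
∂L/∂y = 2(y - t) = 2(1 - -1) = 4
∂y/∂w = x = 1
∂L/∂w = 4 × 1 = 4

Claimed value: 5
Incorrect: The correct gradient is 4.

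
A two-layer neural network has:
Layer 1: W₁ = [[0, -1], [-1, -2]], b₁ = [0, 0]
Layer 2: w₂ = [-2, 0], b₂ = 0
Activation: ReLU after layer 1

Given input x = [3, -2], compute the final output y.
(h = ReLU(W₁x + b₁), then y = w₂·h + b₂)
y = -4

Layer 1 pre-activation: z₁ = [2, 1]
After ReLU: h = [2, 1]
Layer 2 output: y = -2×2 + 0×1 + 0 = -4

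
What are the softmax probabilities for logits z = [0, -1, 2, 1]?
p = [0.0871, 0.0321, 0.6439, 0.2369]

exp(z) = [1, 0.3679, 7.389, 2.718]
Sum = 11.48
p = [0.0871, 0.0321, 0.6439, 0.2369]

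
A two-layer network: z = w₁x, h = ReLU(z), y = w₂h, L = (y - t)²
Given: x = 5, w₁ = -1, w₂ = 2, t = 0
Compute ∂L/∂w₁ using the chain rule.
∂L/∂w₁ = 0

Forward pass:
z = w₁x = -1×5 = -5
h = ReLU(-5) = 0
y = w₂h = 2×0 = 0

Backward pass:
∂L/∂y = 2(y - t) = 2(0 - 0) = 0
∂y/∂h = w₂ = 2
∂h/∂z = 0 (ReLU derivative)
∂z/∂w₁ = x = 5

∂L/∂w₁ = 0 × 2 × 0 × 5 = 0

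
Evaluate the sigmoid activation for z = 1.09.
0.7484

sigmoid(1.09) = 1/(1 + e^(-1.09)) = 1/(1 + 0.3362) = 0.7484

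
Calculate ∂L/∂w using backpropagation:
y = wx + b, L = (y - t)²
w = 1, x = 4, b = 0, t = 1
∂L/∂w = 24

y = wx + b = (1)(4) + 0 = 4
∂L/∂y = 2(y - t) = 2(4 - 1) = 6
∂y/∂w = x = 4
∂L/∂w = ∂L/∂y · ∂y/∂w = 6 × 4 = 24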